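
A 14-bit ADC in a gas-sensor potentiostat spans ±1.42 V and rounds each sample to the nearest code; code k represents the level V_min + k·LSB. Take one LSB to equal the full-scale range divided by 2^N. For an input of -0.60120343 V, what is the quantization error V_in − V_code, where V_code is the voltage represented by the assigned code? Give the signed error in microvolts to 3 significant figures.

Span: 1.42 V − (-1.42 V) = 2.84 V. LSB = 2.84 V / 2^14 ≈ 173.3 µV.
Position in LSBs: (-0.60120343 − (-1.42)) × 16384/2.84 = 4723.6489; rounding gives k = 4724.
V_code = -1.42 + (4724/16384) × 2.84 = -0.60114257813 V.
V_in − V_code = -0.60120343 − (-0.60114257813) = −60.9 µV.

−60.9 µV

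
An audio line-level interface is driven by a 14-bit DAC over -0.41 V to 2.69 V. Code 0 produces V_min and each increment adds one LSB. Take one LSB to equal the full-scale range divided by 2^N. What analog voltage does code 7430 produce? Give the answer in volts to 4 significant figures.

Full-scale range = 2.69 V − (-0.41 V) = 3.1 V. LSB = 3.1 V / 2^14.
Output = V_min + (7430/16384) × range = -0.41 + 0.453491 × 3.1 V
      = -0.41 V + 1.40582 V = 0.995823 V.

0.9958 V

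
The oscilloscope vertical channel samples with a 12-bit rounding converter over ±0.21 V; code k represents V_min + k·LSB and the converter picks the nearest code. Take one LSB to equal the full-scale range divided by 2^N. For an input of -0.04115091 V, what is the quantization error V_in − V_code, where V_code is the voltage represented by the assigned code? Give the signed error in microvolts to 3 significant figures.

Range = 0.21 − (-0.21) = 0.42 V. LSB = 0.42 V / 2^12 ≈ 102.5 µV.
(-0.04115091 − (-0.21)) / LSB = 0.16884909 × 4096/0.42 = 1646.6806. Nearest integer: k = 1647.
Reconstructed level: -0.21 + 1647 × 0.42/4096 V = -0.04111816406 V.
V_in − V_code = -0.04115091 − (-0.04111816406) = −32.7 µV.

−32.7 µV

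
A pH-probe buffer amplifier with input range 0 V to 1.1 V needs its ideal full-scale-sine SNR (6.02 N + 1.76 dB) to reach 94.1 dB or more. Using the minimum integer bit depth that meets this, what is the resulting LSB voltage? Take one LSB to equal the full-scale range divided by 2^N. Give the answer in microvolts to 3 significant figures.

Full-scale range = 1.1 V.
N ≥ (94.1 − 1.76)/6.02 = 15.339 → N_min = 16.
One LSB is 1.1 V / 65536 = 16.8 µV.

16.8 µV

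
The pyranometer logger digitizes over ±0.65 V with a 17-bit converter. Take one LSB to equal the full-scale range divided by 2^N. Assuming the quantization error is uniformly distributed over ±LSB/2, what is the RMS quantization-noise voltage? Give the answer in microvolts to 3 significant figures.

2.86 µV

Range = 0.65 − (-0.65) = 1.3 V.
LSB = 1.3 V ÷ 2^17 = 1.3/131072 V = 9.9182 µV.
RMS of a uniform error over width LSB is LSB/√12 = 2.86 µV.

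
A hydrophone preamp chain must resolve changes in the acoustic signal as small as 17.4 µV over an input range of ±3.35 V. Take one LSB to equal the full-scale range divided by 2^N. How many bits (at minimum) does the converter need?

19 bits

The full-scale span is 3.35 − (-3.35) = 6.7 V.
Required number of levels: 6.7/17.4 µV = 385060; smallest N with 2^N ≥ that is 19.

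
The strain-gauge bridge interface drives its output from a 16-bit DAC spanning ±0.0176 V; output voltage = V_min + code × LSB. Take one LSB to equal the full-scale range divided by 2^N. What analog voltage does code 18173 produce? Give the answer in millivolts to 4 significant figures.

-7.839 mV

Span: 0.0176 V − (-0.0176 V) = 0.0352 V. LSB = 0.0352 V / 2^16.
V_out = V_min + code × LSB = -0.0176 V + 18173 × 0.0352 V / 65536
      = -0.0176 + 0.00976089 = -0.00783911 V.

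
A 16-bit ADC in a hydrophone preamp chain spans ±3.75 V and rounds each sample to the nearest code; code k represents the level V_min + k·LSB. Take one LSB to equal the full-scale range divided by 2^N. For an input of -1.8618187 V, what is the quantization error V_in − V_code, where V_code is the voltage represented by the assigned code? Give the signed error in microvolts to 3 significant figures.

+20.6 µV

The full-scale span is 3.75 − (-3.75) = 7.5 V. LSB = 7.5 V / 2^16 ≈ 114.4 µV.
(V_in − V_min)/LSB = (-1.8618187 − (-3.75)) × 65536/7.5 = 16499.1800 → nearest code k = 16499.
Reconstructed level: -3.75 + 16499 × 7.5/65536 V = -1.8618392944 V.
e = -1.8618187 − (-1.8618392944) = +20.6 µV.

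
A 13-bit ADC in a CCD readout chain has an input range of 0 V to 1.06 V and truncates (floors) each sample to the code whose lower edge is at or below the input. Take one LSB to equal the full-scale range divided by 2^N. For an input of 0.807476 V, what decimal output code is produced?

Full-scale range = 1.06 V. LSB = 1.06 V / 2^13 ≈ 129.4 µV.
code = ⌊(V_in − V_min)/LSB⌋ = ⌊(V_in − V_min) × 2^13 / range⌋
     = ⌊(0.807476 − (0)) × 8192 / 1.06⌋ = ⌊0.807476 × 8192/1.06⌋
     = ⌊6240.418⌋ = 6240.

6240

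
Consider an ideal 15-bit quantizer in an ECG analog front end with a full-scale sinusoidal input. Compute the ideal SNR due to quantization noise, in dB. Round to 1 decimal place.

Ideal quantization SNR: 6.02 × 15 + 1.76 dB = 92.1 dB.

92.1 dB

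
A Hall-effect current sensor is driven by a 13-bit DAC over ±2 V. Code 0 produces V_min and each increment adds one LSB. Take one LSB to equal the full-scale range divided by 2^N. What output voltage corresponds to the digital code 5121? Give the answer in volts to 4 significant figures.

Range = 2 − (-2) = 4 V. LSB = 4 V / 2^13.
Output = V_min + (5121/8192) × range = -2 + 0.625122 × 4 V
      = -2 + 2.50049 = 0.500488 V.

0.5005 V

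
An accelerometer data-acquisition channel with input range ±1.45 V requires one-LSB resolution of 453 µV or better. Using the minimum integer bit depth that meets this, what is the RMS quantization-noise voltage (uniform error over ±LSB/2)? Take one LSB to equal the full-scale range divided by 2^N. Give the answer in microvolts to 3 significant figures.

The full-scale span is 1.45 − (-1.45) = 2.9 V.
Need 2^N ≥ 2.9 V / 453 µV = 6402 → N_min = 13.
Step size = 2.9/8192 V = 354.00 µV.
V_rms = LSB/√12 = 102 µV.

102 µV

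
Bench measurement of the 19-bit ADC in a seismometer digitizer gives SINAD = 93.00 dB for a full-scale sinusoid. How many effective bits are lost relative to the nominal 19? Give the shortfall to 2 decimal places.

ENOB = (SINAD − 1.76)/6.02 = (93.00 − 1.76)/6.02 = 15.1561 bits.
Lost resolution: 19 − 15.1561 = 3.8439 bits.

3.84 bits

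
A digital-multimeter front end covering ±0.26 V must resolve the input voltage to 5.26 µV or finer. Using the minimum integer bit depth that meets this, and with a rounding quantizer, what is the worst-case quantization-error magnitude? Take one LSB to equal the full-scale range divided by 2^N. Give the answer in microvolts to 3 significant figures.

1.98 µV

Range = 0.26 − (-0.26) = 0.52 V.
0.52 V / 5.26 µV = 98860. Since 2^16 = 65536 and 2^17 = 131072, N = 17.
Step size = 0.52/131072 V = 3.9673 µV.
Half an LSB is 1.98 µV.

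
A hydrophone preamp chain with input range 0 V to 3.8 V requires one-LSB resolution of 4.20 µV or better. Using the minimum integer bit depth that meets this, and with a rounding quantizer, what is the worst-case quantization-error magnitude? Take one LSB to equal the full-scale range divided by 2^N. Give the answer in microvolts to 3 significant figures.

Span = 3.8 V.
Need 2^N ≥ 3.8 V / 4.20 µV = 904800 → N_min = 20.
LSB = 3.8 V / 2^20 = 3.6240 µV.
Max error for round-to-nearest is LSB/2 = 1.81 µV.

1.81 µV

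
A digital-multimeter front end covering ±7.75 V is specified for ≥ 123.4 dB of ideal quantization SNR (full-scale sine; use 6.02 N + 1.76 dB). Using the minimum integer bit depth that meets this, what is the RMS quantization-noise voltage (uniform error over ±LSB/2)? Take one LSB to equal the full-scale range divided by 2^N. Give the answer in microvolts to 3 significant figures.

Span: 7.75 V − (-7.75 V) = 15.5 V.
6.02 N + 1.76 ≥ 123.4 gives N ≥ 20.206, so the minimum integer is 21.
LSB = 15.5 V ÷ 2^21 = 15.5/2097152 V = 7.3910 µV.
RMS noise = LSB/√12 = 2.13 µV.

2.13 µV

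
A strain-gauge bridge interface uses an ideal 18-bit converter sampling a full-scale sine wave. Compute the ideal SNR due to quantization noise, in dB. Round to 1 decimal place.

110.1 dB

For an ideal N-bit converter with full-scale sine input, SNR = 6.02 N + 1.76 dB. SNR = 6.02 × 18 + 1.76 = 108.36 + 1.76 = 110.12 dB.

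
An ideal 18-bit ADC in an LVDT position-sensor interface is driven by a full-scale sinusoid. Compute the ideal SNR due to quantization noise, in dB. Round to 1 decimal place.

110.1 dB

6.02(18) + 1.76 = 108.36 + 1.76 = 110.12 dB.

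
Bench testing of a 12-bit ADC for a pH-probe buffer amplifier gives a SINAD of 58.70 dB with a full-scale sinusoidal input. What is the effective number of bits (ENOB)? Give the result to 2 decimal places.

9.46 bits

ENOB = (58.70 − 1.76)/6.02 = 9.4585 bits.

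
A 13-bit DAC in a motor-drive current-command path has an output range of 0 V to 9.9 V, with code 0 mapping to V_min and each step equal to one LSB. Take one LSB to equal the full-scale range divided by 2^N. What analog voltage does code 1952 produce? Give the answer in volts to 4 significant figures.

2.359 V

Full-scale range = 9.9 V. LSB = 9.9 V / 2^13.
Output = V_min + (1952/8192) × range = 0 + 0.238281 × 9.9 V
      = 0 + 2.35898 = 2.35898 V.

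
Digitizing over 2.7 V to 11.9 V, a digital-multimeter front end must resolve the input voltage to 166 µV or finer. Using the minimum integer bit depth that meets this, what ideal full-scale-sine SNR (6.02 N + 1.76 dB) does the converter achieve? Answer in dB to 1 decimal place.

98.1 dB

The full-scale span is 11.9 − (2.7) = 9.2 V.
9.2 V / 166 µV = 55420. Since 2^15 = 32768 and 2^16 = 65536, N = 16.
SNR = 6.02 × 16 + 1.76 = 98.08 dB.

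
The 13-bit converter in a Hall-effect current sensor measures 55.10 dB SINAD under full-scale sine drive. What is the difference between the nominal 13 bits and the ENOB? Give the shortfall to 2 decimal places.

4.14 bits

N_eff = (55.10 − 1.76)/6.02 = 8.8605 bits.
13 − 8.8605 = 4.14 bits below nominal.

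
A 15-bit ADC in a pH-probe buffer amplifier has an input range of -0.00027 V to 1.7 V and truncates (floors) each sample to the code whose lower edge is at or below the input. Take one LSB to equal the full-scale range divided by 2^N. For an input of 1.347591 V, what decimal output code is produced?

25976

Full-scale range = 1.7 V − (-0.00027 V) = 1.70027 V. LSB = 1.70027 V / 2^15 ≈ 51.89 µV.
V_in − V_min = 1.347591 − (-0.00027) = 1.347861 V.
Divide by LSB: 1.347861 × 32768/1.70027 = 25976.2916.
Truncating gives code 25976.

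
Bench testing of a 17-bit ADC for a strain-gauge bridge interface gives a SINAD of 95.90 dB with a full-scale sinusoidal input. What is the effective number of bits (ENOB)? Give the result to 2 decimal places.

15.64 bits

ENOB = (95.90 − 1.76)/6.02 = 15.6379 bits.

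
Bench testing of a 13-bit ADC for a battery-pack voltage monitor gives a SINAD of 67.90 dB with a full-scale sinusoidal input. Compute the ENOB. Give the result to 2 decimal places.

Inverting SNR = 6.02 N + 1.76: N_eff = (67.90 − 1.76)/6.02 = 10.9867.

10.99 bits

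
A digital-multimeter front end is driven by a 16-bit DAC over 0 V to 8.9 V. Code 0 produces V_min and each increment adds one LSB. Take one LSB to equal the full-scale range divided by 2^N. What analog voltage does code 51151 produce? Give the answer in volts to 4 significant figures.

6.946 V

Full-scale range = 8.9 V. LSB = 8.9 V / 2^16.
V_out = 0 + 51151 × (8.9/65536) V
      = 0 V + 6.94647 V = 6.94647 V.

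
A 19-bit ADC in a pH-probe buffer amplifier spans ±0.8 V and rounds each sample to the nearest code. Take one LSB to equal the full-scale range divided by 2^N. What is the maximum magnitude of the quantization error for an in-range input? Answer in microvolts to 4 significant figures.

The full-scale span is 0.8 − (-0.8) = 1.6 V.
LSB = 1.6 V ÷ 2^19 = 1.6/524288 V = 3.05176 µV.
Worst-case error for round-to-nearest is half an LSB: 1.526 µV.

1.526 µV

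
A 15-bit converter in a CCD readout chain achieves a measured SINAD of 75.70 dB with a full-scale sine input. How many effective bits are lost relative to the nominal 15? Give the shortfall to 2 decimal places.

2.72 bits

ENOB = (SINAD − 1.76)/6.02 = (75.70 − 1.76)/6.02 = 12.2824 bits.
15 − 12.2824 = 2.72 bits below nominal.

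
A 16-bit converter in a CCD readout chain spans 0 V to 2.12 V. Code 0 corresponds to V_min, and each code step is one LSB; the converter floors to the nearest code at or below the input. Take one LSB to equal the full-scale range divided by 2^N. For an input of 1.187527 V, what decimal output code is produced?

36710

Range is 2.12 V. LSB = 2.12 V / 2^16 ≈ 32.35 µV.
V_in − V_min = 1.187527 − (0) = 1.187527 V.
Divide by LSB: 1.187527 × 65536/2.12 = 36710.2686.
Truncating gives code 36710.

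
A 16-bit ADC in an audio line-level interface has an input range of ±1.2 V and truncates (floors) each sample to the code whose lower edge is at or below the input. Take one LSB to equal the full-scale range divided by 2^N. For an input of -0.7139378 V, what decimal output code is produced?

13272

The full-scale span is 1.2 − (-1.2) = 2.4 V. LSB = 2.4 V / 2^16 ≈ 36.62 µV.
(V_in − V_min) × 2^16/range = (-0.7139378 − (-1.2)) × 65536/2.4 = 13272.738.
Floor → code = 13272.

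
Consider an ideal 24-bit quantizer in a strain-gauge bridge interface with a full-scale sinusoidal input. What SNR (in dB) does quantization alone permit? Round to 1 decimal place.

6.02(24) + 1.76 = 144.48 + 1.76 = 146.24 dB.

146.2 dB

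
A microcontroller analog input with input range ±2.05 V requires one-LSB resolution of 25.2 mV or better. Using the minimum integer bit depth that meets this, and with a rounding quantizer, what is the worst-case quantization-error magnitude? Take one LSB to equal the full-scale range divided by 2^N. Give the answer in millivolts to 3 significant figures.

8.01 mV

The full-scale span is 2.05 − (-2.05) = 4.1 V.
Required number of levels: 4.1/25.2 mV = 162.70; smallest N with 2^N ≥ that is 8.
One LSB is 4.1 V / 256 = 16.016 mV.
|e|_max = LSB/2 = 8.01 mV.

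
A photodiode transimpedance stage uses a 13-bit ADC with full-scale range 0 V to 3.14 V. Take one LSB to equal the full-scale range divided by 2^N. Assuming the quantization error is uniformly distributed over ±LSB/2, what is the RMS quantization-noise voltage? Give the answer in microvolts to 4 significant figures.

Span = 3.14 V.
One LSB is 3.14 V / 8192 = 383.301 µV.
V_rms = LSB/√12 = 383.301 µV / √12 = 110.6 µV.

110.6 µV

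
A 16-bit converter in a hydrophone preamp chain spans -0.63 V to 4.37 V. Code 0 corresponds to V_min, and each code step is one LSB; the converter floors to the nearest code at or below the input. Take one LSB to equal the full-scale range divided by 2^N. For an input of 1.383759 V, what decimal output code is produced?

26394

Full-scale range = 4.37 V − (-0.63 V) = 5 V. LSB = 5 V / 2^16 ≈ 76.29 µV.
V_in − V_min = 1.383759 − (-0.63) = 2.013759 V.
Divide by LSB: 2.013759 × 65536/5 = 26394.7420.
Truncating gives code 26394.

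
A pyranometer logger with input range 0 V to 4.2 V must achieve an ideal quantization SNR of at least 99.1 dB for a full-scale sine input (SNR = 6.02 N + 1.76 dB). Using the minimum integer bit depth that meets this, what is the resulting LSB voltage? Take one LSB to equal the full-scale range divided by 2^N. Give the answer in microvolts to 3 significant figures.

32.0 µV

Span = 4.2 V.
6.02 N + 1.76 ≥ 99.1 gives N ≥ 16.169, so the minimum integer is 17.
LSB = 4.2 V / 2^17 = 32.0 µV.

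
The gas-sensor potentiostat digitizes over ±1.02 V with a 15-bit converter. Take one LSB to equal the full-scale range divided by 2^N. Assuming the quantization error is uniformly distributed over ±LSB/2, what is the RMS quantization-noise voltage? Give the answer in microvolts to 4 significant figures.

17.97 µV

Full-scale range = 1.02 V − (-1.02 V) = 2.04 V.
LSB = 2.04 V ÷ 2^15 = 2.04/32768 V = 62.2559 µV.
σ_q = LSB/√12 = 62.2559 µV/3.4641 = 17.97 µV.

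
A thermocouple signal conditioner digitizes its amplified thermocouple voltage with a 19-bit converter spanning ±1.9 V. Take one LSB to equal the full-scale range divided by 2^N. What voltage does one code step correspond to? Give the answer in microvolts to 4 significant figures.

7.248 µV

Span: 1.9 V − (-1.9 V) = 3.8 V.
2^19 = 524288 levels.
LSB = 3.8 V ÷ 2^19 = 3.8/524288 V = 7.248 µV.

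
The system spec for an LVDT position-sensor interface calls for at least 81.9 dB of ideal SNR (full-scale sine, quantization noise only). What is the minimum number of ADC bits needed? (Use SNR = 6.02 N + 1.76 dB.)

14 bits

Solving 6.02 N ≥ 81.9 − 1.76: N ≥ 13.312. Round up → N = 14.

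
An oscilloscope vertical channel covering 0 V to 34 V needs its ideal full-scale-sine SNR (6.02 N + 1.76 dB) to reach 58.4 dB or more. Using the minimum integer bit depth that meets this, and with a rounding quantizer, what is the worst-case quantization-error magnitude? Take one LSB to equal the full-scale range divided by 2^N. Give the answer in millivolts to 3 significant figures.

16.6 mV

Full-scale range = 34 V.
Solving 6.02 N ≥ 58.4 − 1.76: N ≥ 9.409. Round up → N = 10.
Step size = 34/1024 V = 33.203 mV.
Max error for round-to-nearest is LSB/2 = 16.6 mV.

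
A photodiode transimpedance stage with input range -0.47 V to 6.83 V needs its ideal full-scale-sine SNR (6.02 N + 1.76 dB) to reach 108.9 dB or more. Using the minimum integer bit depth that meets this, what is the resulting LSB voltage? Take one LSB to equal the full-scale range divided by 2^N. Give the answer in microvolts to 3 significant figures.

27.8 µV

Span: 6.83 V − (-0.47 V) = 7.3 V.
Solving 6.02 N ≥ 108.9 − 1.76: N ≥ 17.797. Round up → N = 18.
LSB = 7.3 V / 2^18 = 27.8 µV.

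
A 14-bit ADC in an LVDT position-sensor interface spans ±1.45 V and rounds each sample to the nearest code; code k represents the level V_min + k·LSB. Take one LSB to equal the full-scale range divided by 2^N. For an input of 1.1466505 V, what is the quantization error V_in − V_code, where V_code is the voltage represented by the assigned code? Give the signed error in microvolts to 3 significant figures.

The full-scale span is 1.45 − (-1.45) = 2.9 V. LSB = 2.9 V / 2^14 ≈ 177.0 µV.
(1.1466505 − (-1.45)) / LSB = 2.5966505 × 16384/2.9 = 14670.1799. Nearest integer: k = 14670.
V_code = V_min + k × range/2^14 = -1.45 + 14670 × 2.9/16384 = 1.1466186523 V.
e = 1.1466505 − (1.1466186523) = +31.8 µV.

+31.8 µV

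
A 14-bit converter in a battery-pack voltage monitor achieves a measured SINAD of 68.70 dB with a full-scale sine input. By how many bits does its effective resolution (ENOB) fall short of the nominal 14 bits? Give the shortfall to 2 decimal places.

Effective bits = (68.70 − 1.76)/6.02 = 11.1196.
Shortfall = 14 − 11.1196 = 2.8804 bits.

2.88 bits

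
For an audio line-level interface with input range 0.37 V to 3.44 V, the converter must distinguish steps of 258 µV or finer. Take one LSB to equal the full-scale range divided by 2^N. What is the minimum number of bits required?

14 bits

Span: 3.44 V − (0.37 V) = 3.07 V.
Need 2^N ≥ 3.07 V / 258 µV = 11900 → N_min = 14.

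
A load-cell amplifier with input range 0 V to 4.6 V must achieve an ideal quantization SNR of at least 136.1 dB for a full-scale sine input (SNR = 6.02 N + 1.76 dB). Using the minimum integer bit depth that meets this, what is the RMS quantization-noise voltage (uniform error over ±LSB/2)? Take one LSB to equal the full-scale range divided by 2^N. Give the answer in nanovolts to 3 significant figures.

158 nV

Range is 4.6 V.
Solving 6.02 N ≥ 136.1 − 1.76: N ≥ 22.316. Round up → N = 23.
LSB = 4.6 V ÷ 2^23 = 4.6/8388608 V = 0.54836 µV.
RMS noise = LSB/√12 = 158 nV.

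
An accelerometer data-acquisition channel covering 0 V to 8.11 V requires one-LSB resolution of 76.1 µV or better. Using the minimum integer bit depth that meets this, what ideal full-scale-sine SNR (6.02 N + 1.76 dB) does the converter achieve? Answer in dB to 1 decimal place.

Range is 8.11 V.
Levels needed ≥ 8.11/76.1 µV = 106600. 2^17 = 131072 suffices, so N_min = 17.
SNR = 6.02 × 17 + 1.76 = 104.10 dB.

104.1 dB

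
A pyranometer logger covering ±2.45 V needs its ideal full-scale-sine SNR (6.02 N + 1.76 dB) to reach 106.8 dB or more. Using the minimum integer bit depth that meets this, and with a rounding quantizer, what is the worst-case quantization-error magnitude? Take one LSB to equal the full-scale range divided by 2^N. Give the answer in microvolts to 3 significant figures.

Range = 2.45 − (-2.45) = 4.9 V.
Solving 6.02 N ≥ 106.8 − 1.76: N ≥ 17.449. Round up → N = 18.
Step size = 4.9/262144 V = 18.692 µV.
Max error for round-to-nearest is LSB/2 = 9.35 µV.

9.35 µV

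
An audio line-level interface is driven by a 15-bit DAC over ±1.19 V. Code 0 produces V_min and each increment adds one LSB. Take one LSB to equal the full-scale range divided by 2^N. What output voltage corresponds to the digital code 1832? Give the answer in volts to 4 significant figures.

-1.057 V

Span: 1.19 V − (-1.19 V) = 2.38 V. LSB = 2.38 V / 2^15.
V_out = V_min + code × LSB = -1.19 V + 1832 × 2.38 V / 32768
      = -1.19 V + 0.133062 V = -1.05694 V.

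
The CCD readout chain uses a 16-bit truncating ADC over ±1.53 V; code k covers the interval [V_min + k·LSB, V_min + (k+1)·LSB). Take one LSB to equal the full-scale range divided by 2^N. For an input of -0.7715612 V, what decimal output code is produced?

The full-scale span is 1.53 − (-1.53) = 3.06 V. LSB = 3.06 V / 2^16 ≈ 46.69 µV.
V_in − V_min = -0.7715612 − (-1.53) = 0.7584388 V.
Divide by LSB: 0.7584388 × 65536/3.06 = 16243.4788.
Truncating gives code 16243.

16243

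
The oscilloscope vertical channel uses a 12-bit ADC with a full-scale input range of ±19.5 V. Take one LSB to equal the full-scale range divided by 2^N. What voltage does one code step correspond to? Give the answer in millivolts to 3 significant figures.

9.52 mV

Span: 19.5 V − (-19.5 V) = 39 V.
Number of codes = 2^12 = 4096.
LSB = 39 V / 2^12 = 9.52 mV.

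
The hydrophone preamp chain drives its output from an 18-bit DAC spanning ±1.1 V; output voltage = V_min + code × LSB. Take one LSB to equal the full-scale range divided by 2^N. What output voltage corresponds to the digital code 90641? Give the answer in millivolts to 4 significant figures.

The full-scale span is 1.1 − (-1.1) = 2.2 V. LSB = 2.2 V / 2^18.
V_out = V_min + code × LSB = -1.1 V + 90641 × 2.2 V / 262144
      = -1.1 + 0.760690 = -0.339310 V.

-339.3 mV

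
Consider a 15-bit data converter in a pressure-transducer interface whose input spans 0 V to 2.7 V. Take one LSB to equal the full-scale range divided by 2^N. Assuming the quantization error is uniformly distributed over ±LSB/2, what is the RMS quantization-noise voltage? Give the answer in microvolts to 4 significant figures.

V_FS = 2.7 V.
Step size = 2.7/32768 V = 82.3975 µV.
For a uniform distribution on [−LSB/2, +LSB/2], V_rms = LSB/√12 = 82.3975 µV/3.4641 = 23.79 µV.

23.79 µV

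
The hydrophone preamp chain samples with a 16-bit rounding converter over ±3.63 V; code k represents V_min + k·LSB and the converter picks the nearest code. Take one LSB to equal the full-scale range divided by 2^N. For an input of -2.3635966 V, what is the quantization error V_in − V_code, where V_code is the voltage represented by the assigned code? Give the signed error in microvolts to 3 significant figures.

Full-scale range = 3.63 V − (-3.63 V) = 7.26 V. LSB = 7.26 V / 2^16 ≈ 110.8 µV.
Position in LSBs: (-2.3635966 − (-3.63)) × 65536/7.26 = 11431.8200; rounding gives k = 11432.
V_code = V_min + k × range/2^16 = -3.63 + 11432 × 7.26/65536 = -2.3635766602 V.
e = -2.3635966 − (-2.3635766602) = −19.9 µV.

−19.9 µV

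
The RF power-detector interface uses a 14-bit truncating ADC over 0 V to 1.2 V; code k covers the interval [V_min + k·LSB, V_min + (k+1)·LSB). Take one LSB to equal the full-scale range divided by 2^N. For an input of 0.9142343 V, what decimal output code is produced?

Span = 1.2 V. LSB = 1.2 V / 2^14 ≈ 73.24 µV.
(V_in − V_min) × 2^14/range = (0.9142343 − (0)) × 16384/1.2 = 12482.346.
Floor → code = 12482.

12482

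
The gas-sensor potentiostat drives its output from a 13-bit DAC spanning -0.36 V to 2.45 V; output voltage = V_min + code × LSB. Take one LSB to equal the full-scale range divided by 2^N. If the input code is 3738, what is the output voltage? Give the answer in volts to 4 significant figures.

0.9222 V

Span: 2.45 V − (-0.36 V) = 2.81 V. LSB = 2.81 V / 2^13.
V_out = V_min + code × LSB = -0.36 V + 3738 × 2.81 V / 8192
      = -0.36 + 1.28220 = 0.922200 V.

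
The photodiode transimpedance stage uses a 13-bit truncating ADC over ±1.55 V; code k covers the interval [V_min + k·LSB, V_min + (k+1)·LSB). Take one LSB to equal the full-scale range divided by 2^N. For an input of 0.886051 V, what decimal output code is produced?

Range = 1.55 − (-1.55) = 3.1 V. LSB = 3.1 V / 2^13 ≈ 378.4 µV.
V_in − V_min = 0.886051 − (-1.55) = 2.436051 V.
Divide by LSB: 2.436051 × 8192/3.1 = 6437.4612.
Truncating gives code 6437.

6437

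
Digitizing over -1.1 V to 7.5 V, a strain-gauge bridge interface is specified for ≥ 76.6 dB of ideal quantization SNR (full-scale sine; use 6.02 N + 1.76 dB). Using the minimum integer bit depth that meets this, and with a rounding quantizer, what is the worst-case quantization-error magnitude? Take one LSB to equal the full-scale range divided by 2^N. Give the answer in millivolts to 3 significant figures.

The full-scale span is 7.5 − (-1.1) = 8.6 V.
6.02 N + 1.76 ≥ 76.6 gives N ≥ 12.432, so the minimum integer is 13.
One LSB is 8.6 V / 8192 = 1.0498 mV.
Half an LSB is 0.525 mV.

0.525 mV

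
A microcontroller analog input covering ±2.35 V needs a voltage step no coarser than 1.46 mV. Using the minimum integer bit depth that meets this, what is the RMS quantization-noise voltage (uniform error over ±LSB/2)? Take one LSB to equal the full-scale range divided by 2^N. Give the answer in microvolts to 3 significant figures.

Full-scale range = 2.35 V − (-2.35 V) = 4.7 V.
4.7 V / 1.46 mV = 3219. Since 2^11 = 2048 and 2^12 = 4096, N = 12.
Step size = 4.7/4096 V = 1.1475 mV.
σ_q = LSB/√12 = 1.1475 mV/3.4641 = 331 µV.

331 µV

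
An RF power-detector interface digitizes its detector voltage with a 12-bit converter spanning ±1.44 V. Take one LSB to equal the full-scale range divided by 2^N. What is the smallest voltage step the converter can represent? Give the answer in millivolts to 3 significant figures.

Full-scale range = 1.44 V − (-1.44 V) = 2.88 V.
2^12 = 4096 levels.
Step size = 2.88/4096 V = 0.703 mV.

0.703 mV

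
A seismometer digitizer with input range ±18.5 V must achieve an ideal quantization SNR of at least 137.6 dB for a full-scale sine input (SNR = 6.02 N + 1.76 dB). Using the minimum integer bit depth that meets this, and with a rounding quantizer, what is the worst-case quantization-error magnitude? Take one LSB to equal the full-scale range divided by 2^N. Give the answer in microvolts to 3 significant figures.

Range = 18.5 − (-18.5) = 37 V.
N ≥ (137.6 − 1.76)/6.02 = 22.565 → N_min = 23.
One LSB is 37 V / 8388608 = 4.4107 µV.
Half an LSB is 2.21 µV.

2.21 µV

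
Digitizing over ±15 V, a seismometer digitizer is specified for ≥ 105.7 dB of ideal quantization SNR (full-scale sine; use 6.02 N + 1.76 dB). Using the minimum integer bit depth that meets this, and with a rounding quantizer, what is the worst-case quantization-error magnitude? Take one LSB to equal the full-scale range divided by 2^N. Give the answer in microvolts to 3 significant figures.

Range = 15 − (-15) = 30 V.
N ≥ (105.7 − 1.76)/6.02 = 17.266 → N_min = 18.
One LSB is 30 V / 262144 = 114.44 µV.
Half an LSB is 57.2 µV.

57.2 µV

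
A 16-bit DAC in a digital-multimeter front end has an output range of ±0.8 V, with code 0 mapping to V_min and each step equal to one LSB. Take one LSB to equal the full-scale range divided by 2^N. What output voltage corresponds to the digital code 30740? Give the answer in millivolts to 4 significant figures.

-49.51 mV

Range = 0.8 − (-0.8) = 1.6 V. LSB = 1.6 V / 2^16.
V_out = -0.8 + 30740 × (1.6/65536) V
      = -0.8 V + 0.750488 V = -0.0495117 V.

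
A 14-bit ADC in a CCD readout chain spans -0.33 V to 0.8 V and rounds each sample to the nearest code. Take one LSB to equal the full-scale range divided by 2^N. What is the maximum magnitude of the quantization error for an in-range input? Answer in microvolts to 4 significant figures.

34.48 µV

Full-scale range = 0.8 V − (-0.33 V) = 1.13 V.
LSB = 1.13 V ÷ 2^14 = 1.13/16384 V = 68.9697 µV.
Worst-case error for round-to-nearest is half an LSB: 34.48 µV.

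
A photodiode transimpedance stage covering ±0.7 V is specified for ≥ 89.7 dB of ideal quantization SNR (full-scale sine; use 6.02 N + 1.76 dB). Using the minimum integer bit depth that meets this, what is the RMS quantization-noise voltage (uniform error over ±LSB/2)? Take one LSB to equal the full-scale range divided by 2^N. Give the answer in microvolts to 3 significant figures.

Range = 0.7 − (-0.7) = 1.4 V.
N ≥ (89.7 − 1.76)/6.02 = 14.608 → N_min = 15.
One LSB is 1.4 V / 32768 = 42.725 µV.
σ_q = LSB/√12 = 42.725 µV/3.4641 = 12.3 µV.

12.3 µV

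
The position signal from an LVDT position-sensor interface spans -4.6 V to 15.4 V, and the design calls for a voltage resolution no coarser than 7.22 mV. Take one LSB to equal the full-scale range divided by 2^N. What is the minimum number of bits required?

12 bits

Range = 15.4 − (-4.6) = 20 V.
Need 2^N ≥ 20 V / 7.22 mV = 2770 → N_min = 12.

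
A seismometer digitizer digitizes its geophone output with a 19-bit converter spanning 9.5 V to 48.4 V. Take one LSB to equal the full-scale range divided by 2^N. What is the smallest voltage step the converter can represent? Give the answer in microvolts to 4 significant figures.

74.20 µV

Span: 48.4 V − (9.5 V) = 38.9 V.
2^19 = 524288 levels.
LSB = 38.9 V ÷ 2^19 = 38.9/524288 V = 74.20 µV.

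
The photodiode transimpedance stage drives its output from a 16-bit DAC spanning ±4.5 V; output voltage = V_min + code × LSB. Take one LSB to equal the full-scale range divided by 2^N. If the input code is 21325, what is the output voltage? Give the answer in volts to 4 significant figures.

Full-scale range = 4.5 V − (-4.5 V) = 9 V. LSB = 9 V / 2^16.
Output = V_min + (21325/65536) × range = -4.5 + 0.325394 × 9 V
      = -4.5 + 2.92854 = -1.57146 V.

-1.571 V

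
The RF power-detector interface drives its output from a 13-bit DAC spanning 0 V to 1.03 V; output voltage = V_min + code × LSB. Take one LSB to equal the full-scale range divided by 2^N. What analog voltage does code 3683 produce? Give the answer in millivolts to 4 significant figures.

463.1 mV

V_FS = 1.03 V. LSB = 1.03 V / 2^13.
V_out = V_min + code × LSB = 0 V + 3683 × 1.03 V / 8192
      = 0 + 0.463073 = 0.463073 V.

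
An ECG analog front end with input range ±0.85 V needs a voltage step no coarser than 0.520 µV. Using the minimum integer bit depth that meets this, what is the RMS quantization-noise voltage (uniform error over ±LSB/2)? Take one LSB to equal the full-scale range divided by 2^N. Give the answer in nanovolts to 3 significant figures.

Full-scale range = 0.85 V − (-0.85 V) = 1.7 V.
Need 2^N ≥ 1.7 V / 0.520 µV = 3.269e6 → N_min = 22.
LSB = 1.7 V / 2^22 = 405.31 nV.
RMS noise = LSB/√12 = 117 nV.

117 nV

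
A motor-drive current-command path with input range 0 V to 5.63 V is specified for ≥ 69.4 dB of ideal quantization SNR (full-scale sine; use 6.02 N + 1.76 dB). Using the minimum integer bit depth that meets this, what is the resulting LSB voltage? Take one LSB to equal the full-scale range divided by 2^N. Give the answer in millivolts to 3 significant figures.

1.37 mV

V_FS = 5.63 V.
N ≥ (69.4 − 1.76)/6.02 = 11.236 → N_min = 12.
One LSB is 5.63 V / 4096 = 1.37 mV.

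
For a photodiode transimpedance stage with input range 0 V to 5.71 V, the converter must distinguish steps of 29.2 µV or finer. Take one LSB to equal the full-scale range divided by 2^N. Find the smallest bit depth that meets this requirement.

18 bits

Span = 5.71 V.
Need 2^N ≥ 5.71 V / 29.2 µV = 195500 → N_min = 18.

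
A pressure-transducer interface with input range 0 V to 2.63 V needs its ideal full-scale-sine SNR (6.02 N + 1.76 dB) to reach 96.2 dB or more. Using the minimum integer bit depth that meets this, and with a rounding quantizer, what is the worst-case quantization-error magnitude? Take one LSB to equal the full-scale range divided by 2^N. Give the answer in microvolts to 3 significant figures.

20.1 µV

Full-scale range = 2.63 V.
6.02 N + 1.76 ≥ 96.2 gives N ≥ 15.688, so the minimum integer is 16.
One LSB is 2.63 V / 65536 = 40.131 µV.
Half an LSB is 20.1 µV.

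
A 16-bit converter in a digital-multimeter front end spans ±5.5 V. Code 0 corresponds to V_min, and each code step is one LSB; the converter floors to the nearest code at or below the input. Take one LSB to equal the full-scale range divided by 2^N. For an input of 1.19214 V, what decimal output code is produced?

39870

Range = 5.5 − (-5.5) = 11 V. LSB = 11 V / 2^16 ≈ 167.8 µV.
code = ⌊(V_in − V_min)/LSB⌋ = ⌊(V_in − V_min) × 2^16 / range⌋
     = ⌊(1.19214 − (-5.5)) × 65536 / 11⌋ = ⌊6.69214 × 65536/11⌋
     = ⌊39870.553⌋ = 39870.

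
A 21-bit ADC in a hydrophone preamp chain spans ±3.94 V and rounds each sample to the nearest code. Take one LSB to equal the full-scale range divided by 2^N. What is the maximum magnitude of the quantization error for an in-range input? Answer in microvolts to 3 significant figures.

Span: 3.94 V − (-3.94 V) = 7.88 V.
LSB = 7.88 V / 2^21 = 3.7575 µV.
|e|_max = LSB/2 = 1.88 µV.

1.88 µV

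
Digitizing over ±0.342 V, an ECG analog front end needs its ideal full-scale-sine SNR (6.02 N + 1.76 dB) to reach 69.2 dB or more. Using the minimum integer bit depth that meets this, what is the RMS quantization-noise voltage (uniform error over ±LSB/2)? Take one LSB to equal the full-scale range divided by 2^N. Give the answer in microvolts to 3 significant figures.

48.2 µV

Full-scale range = 0.342 V − (-0.342 V) = 0.684 V.
Required N = ⌈(69.2 − 1.76)/6.02⌉ = ⌈11.203⌉ = 12.
LSB = 0.684 V / 2^12 = 166.99 µV.
V_rms = LSB/√12 = 48.2 µV.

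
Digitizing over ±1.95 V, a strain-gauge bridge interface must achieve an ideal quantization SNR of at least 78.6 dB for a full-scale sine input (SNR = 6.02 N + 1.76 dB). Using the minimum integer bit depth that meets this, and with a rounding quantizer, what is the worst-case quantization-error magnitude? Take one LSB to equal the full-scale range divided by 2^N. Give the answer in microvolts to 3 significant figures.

238 µV

The full-scale span is 1.95 − (-1.95) = 3.9 V.
Required N = ⌈(78.6 − 1.76)/6.02⌉ = ⌈12.764⌉ = 13.
Step size = 3.9/8192 V = 476.07 µV.
Max error for round-to-nearest is LSB/2 = 238 µV.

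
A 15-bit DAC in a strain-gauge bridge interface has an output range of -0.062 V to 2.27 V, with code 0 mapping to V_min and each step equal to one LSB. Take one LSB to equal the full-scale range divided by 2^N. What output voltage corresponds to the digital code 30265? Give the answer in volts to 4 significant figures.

Range = 2.27 − (-0.062) = 2.332 V. LSB = 2.332 V / 2^15.
V_out = -0.062 + 30265 × (2.332/32768) V
      = -0.062 V + 2.15387 V = 2.09187 V.

2.092 V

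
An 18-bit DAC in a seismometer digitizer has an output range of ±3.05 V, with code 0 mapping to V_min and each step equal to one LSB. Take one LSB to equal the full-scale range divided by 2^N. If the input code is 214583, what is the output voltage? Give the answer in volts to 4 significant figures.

1.943 V

The full-scale span is 3.05 − (-3.05) = 6.1 V. LSB = 6.1 V / 2^18.
V_out = V_min + code × LSB = -3.05 V + 214583 × 6.1 V / 262144
      = -3.05 V + 4.99327 V = 1.94327 V.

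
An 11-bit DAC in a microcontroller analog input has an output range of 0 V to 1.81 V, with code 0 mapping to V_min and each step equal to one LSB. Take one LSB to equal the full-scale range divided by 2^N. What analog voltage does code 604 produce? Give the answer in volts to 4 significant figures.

0.5338 V

Full-scale range = 1.81 V. LSB = 1.81 V / 2^11.
V_out = 0 + 604 × (1.81/2048) V
      = 0 + 0.533809 = 0.533809 V.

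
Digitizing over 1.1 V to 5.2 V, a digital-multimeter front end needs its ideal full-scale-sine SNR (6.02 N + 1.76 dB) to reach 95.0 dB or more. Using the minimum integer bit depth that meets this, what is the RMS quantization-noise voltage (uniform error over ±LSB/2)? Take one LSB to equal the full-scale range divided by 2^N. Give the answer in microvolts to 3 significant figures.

18.1 µV

Full-scale range = 5.2 V − (1.1 V) = 4.1 V.
N ≥ (95.0 − 1.76)/6.02 = 15.488 → N_min = 16.
One LSB is 4.1 V / 65536 = 62.561 µV.
RMS noise = LSB/√12 = 18.1 µV.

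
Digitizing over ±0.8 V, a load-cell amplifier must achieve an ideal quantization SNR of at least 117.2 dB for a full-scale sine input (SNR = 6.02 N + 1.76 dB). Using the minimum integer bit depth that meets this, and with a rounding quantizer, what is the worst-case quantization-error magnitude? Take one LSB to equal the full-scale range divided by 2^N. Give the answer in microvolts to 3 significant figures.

Span: 0.8 V − (-0.8 V) = 1.6 V.
N ≥ (117.2 − 1.76)/6.02 = 19.176 → N_min = 20.
One LSB is 1.6 V / 1048576 = 1.5259 µV.
Half an LSB is 0.763 µV.

0.763 µV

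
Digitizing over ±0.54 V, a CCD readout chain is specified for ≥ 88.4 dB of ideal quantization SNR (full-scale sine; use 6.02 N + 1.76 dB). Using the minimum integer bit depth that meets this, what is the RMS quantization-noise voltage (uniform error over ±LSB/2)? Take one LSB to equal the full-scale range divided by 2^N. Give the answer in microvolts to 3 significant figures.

Span: 0.54 V − (-0.54 V) = 1.08 V.
Solving 6.02 N ≥ 88.4 − 1.76: N ≥ 14.392. Round up → N = 15.
One LSB is 1.08 V / 32768 = 32.959 µV.
σ_q = LSB/√12 = 32.959 µV/3.4641 = 9.51 µV.

9.51 µV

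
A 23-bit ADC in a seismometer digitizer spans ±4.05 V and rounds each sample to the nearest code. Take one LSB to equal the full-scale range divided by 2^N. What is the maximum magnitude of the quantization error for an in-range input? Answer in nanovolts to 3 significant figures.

483 nV

Full-scale range = 4.05 V − (-4.05 V) = 8.1 V.
LSB = 8.1 V / 2^23 = 0.96560 µV.
Worst-case error for round-to-nearest is half an LSB: 483 nV.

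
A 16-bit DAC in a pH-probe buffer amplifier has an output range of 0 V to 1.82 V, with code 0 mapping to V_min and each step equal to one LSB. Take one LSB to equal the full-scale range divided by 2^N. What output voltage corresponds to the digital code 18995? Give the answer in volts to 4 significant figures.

0.5275 V

Full-scale range = 1.82 V. LSB = 1.82 V / 2^16.
Output = V_min + (18995/65536) × range = 0 + 0.289841 × 1.82 V
      = 0 + 0.527510 = 0.527510 V.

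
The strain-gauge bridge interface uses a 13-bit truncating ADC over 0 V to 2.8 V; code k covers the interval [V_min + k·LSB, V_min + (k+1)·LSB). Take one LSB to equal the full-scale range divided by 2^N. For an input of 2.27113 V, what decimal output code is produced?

Range is 2.8 V. LSB = 2.8 V / 2^13 ≈ 341.8 µV.
(V_in − V_min) × 2^13/range = (2.27113 − (0)) × 8192/2.8 = 6644.677.
Floor → code = 6644.

6644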